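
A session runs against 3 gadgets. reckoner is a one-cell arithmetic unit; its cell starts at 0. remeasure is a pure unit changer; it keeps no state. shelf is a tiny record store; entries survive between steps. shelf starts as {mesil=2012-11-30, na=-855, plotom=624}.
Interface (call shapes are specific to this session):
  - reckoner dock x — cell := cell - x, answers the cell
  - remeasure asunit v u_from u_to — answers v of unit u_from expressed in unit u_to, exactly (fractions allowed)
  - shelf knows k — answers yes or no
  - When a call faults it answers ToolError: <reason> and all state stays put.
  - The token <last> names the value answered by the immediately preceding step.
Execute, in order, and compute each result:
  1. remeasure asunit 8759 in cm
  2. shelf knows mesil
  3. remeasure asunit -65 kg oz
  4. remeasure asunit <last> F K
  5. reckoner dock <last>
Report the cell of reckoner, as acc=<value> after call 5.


# remeasure asunit(v: 8759, u_from: in, u_to: cm) == 1112393/50
# shelf knows(k: mesil) == yes
# remeasure asunit(v: -65, u_from: kg, u_to: oz) == -104000000000/45359237
# remeasure asunit(v: <last>, u_from: F, u_to: K) == -2771657317607/2721554220
# reckoner dock(x: <last>) == 2771657317607/2721554220

Answer: acc=2771657317607/2721554220


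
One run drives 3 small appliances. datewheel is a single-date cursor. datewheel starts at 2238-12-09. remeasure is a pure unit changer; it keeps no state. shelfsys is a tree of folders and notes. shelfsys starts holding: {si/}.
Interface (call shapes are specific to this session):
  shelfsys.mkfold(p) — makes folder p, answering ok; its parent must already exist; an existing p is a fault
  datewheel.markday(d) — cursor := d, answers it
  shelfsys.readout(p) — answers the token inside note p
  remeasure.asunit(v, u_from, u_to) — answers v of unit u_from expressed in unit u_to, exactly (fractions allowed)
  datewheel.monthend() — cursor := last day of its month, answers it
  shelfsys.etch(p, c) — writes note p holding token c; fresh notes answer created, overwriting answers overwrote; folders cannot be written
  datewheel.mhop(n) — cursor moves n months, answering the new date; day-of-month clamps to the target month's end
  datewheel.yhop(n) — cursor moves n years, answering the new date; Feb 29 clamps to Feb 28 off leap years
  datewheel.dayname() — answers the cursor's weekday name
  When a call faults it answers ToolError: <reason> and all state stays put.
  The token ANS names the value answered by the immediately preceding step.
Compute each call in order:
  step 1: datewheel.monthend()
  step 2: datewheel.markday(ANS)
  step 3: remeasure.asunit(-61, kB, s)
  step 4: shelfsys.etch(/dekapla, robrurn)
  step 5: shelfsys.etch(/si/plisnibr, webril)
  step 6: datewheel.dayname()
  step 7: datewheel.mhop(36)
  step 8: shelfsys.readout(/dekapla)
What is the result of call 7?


// 1. monthend() -> 2238-12-31
// 2. markday(d: ANS) -> 2238-12-31
// 3. asunit(v: -61, u_from: kB, u_to: s) -> ToolError: incompatible units
// 4. etch(p: /dekapla, c: robrurn) -> created
// 5. etch(p: /si/plisnibr, c: webril) -> created
// 6. dayname() -> Monday
// 7. mhop(n: 36) -> 2241-12-31
// 8. readout(p: /dekapla) -> robrurn

Answer: 2241-12-31


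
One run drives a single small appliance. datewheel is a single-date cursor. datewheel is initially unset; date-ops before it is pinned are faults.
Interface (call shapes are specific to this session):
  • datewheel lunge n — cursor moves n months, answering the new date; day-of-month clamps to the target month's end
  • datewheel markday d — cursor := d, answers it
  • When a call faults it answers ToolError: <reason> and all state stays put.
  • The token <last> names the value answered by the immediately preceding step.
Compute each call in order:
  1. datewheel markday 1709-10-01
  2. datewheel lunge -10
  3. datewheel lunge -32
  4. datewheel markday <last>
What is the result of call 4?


→ datewheel markday(d→1709-10-01)
← 1709-10-01
→ datewheel lunge(n→-10)
← 1708-12-01
→ datewheel lunge(n→-32)
← 1706-04-01
→ datewheel markday(d→<last>)
← 1706-04-01

Answer: 1706-04-01


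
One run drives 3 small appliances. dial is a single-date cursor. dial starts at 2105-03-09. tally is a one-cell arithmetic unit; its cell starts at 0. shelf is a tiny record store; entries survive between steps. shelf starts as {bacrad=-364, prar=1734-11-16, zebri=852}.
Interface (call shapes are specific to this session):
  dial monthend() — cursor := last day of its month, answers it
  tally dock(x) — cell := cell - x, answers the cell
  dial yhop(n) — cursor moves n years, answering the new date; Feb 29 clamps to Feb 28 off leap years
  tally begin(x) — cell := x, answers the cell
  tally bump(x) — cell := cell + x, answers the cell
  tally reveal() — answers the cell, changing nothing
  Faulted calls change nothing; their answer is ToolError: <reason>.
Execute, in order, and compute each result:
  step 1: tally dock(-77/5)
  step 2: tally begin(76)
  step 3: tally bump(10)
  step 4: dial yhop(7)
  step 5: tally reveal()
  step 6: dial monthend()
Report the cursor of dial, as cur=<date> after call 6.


-- 1. tally dock(x=-77/5) : 77/5
-- 2. tally begin(x=76) : 76
-- 3. tally bump(x=10) : 86
-- 4. dial yhop(n=7) : 2112-03-09
-- 5. tally reveal() : 86
-- 6. dial monthend() : 2112-03-31

Answer: cur=2112-03-31


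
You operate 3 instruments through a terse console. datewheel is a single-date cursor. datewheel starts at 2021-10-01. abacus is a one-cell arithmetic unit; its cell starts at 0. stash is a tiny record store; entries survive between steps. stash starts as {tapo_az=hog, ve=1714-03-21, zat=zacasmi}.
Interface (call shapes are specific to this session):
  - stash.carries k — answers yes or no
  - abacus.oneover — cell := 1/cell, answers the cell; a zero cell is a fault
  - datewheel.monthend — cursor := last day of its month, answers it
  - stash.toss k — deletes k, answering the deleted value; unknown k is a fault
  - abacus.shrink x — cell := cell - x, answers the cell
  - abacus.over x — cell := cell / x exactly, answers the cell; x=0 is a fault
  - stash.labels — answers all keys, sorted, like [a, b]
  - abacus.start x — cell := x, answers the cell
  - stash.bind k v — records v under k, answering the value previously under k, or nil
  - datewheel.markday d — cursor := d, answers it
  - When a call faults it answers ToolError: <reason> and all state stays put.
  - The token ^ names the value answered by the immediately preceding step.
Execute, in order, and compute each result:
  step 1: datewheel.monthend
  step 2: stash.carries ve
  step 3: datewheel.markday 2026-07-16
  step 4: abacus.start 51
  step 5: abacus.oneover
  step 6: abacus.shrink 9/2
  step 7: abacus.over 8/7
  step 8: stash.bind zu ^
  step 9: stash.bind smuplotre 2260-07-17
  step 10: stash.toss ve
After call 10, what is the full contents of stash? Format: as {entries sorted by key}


Answer: {smuplotre=2260-07-17, tapo_az=hog, zat=zacasmi, zu=-3199/816}

Derivation:
Now I run monthend, — result: 2021-10-31.
I try carries using k='ve', and observe yes.
Invoking markday using d='2026-07-16': 2026-07-16.
I run start using x='51', which returns 51.
Invoking oneover, yielding 1/51.
Now I run shrink using x='9/2', — result: -457/102.
I try over using x='8/7', which returns -3199/816.
Now I run bind using k='zu', v='^', and observe nil.
I run bind using k='smuplotre', v='2260-07-17', and see nil.
Invoking toss using k='ve', → 1714-03-21.


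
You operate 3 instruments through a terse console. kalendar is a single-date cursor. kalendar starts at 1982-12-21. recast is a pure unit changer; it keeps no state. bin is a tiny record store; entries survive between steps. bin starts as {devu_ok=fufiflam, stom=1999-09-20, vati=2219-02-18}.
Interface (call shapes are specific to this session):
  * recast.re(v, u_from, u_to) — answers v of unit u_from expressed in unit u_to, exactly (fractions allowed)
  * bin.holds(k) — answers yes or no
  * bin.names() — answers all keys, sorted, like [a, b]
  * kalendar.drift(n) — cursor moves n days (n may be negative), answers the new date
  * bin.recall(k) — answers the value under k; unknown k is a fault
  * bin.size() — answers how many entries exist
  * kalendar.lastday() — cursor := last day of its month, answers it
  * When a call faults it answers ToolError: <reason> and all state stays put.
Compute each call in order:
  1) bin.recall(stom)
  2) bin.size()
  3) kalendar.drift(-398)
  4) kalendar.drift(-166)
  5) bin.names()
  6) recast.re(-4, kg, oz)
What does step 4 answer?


Answer: 1981-06-05

Derivation:
>> recall(k: stom)
<< 1999-09-20
>> size()
<< 3
>> drift(n: -398)
<< 1981-11-18
>> drift(n: -166)
<< 1981-06-05
>> names()
<< [devu_ok, stom, vati]
>> re(v: -4, u_from: kg, u_to: oz)
<< -6400000000/45359237


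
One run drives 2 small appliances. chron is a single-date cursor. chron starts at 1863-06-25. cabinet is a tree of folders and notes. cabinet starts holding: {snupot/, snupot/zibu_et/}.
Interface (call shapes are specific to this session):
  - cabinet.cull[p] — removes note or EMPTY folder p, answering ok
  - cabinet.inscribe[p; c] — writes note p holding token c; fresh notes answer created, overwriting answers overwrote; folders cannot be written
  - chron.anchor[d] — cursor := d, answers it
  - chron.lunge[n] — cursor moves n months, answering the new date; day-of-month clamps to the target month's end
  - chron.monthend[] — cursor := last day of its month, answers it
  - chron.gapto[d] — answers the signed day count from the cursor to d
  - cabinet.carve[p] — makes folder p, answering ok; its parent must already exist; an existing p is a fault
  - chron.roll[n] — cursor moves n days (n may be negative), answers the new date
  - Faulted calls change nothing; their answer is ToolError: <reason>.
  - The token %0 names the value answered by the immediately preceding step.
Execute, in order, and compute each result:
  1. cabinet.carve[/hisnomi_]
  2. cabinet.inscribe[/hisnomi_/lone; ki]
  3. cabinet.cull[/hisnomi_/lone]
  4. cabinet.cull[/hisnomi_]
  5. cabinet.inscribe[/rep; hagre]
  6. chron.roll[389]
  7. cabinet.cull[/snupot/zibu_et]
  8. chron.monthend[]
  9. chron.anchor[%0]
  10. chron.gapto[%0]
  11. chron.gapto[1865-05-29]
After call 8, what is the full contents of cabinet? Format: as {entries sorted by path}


Answer: {rep=hagre, snupot/}

Derivation:
# cabinet.carve(p: /hisnomi_) => ok
# cabinet.inscribe(p: /hisnomi_/lone, c: ki) => created
# cabinet.cull(p: /hisnomi_/lone) => ok
# cabinet.cull(p: /hisnomi_) => ok
# cabinet.inscribe(p: /rep, c: hagre) => created
# chron.roll(n: 389) => 1864-07-18
# cabinet.cull(p: /snupot/zibu_et) => ok
# chron.monthend() => 1864-07-31
# chron.anchor(d: %0) => 1864-07-31
# chron.gapto(d: %0) => 0
# chron.gapto(d: 1865-05-29) => 302


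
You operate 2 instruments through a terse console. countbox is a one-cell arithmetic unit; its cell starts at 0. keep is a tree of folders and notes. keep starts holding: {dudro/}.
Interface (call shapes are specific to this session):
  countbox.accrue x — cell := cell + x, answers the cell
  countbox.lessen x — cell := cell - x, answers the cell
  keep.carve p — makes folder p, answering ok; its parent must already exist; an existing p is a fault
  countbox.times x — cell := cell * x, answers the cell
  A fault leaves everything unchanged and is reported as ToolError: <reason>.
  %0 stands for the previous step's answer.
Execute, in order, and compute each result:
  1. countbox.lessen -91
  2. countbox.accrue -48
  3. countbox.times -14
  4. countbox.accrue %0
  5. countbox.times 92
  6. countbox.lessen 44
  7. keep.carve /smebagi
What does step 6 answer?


Answer: -110812

Derivation:
Using lessen with x: -91, which returns 91.
I use accrue with x: -48, giving 43.
Invoking times with x: -14, → -602.
I run accrue with x: %0, and observe -1204.
Invoking times with x: 92, and see -110768.
Calling lessen with x: 44, and see -110812.
I use carve with p: /smebagi: ok.


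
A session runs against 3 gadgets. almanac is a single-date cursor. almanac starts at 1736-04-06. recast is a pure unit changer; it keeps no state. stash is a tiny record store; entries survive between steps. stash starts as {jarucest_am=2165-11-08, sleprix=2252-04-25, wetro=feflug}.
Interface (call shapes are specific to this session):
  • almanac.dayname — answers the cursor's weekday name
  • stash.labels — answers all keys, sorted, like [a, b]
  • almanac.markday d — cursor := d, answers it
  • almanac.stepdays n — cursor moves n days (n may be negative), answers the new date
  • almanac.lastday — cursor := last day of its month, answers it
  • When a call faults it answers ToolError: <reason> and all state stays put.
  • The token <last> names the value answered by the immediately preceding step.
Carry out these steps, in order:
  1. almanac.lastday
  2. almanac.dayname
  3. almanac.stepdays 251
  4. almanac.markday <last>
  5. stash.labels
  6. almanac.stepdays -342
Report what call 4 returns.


> almanac.lastday
= 1736-04-30
> almanac.dayname
= Monday
> almanac.stepdays 251
= 1737-01-06
> almanac.markday <last>
= 1737-01-06
> stash.labels
= [jarucest_am, sleprix, wetro]
> almanac.stepdays -342
= 1736-01-30

Answer: 1737-01-06


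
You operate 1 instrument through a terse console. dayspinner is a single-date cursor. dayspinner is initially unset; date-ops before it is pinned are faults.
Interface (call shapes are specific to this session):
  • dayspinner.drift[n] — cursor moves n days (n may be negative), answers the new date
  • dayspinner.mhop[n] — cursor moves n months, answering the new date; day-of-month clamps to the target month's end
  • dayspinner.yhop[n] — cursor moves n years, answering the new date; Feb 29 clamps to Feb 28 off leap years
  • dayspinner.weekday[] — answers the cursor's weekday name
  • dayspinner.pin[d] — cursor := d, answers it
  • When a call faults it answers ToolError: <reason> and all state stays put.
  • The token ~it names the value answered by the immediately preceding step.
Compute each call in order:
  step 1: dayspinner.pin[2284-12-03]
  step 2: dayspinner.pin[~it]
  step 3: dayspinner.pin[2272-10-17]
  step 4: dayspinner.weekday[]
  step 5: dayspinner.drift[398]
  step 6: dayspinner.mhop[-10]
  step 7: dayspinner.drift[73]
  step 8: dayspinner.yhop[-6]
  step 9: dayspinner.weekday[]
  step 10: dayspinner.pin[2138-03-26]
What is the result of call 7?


Answer: 2273-04-02

Derivation:
Then pin passing d→2284-12-03, giving 2284-12-03.
Invoking pin passing d→~it, and get 2284-12-03.
Then pin passing d→2272-10-17, giving 2272-10-17.
Next I call weekday, and get Thursday.
I try drift passing n→398, giving 2273-11-19.
Next I call mhop passing n→-10, and see 2273-01-19.
I run drift passing n→73, and observe 2273-04-02.
Calling yhop passing n→-6, — result: 2267-04-02.
I run weekday(), giving Tuesday.
Calling pin passing d→2138-03-26, and see 2138-03-26.


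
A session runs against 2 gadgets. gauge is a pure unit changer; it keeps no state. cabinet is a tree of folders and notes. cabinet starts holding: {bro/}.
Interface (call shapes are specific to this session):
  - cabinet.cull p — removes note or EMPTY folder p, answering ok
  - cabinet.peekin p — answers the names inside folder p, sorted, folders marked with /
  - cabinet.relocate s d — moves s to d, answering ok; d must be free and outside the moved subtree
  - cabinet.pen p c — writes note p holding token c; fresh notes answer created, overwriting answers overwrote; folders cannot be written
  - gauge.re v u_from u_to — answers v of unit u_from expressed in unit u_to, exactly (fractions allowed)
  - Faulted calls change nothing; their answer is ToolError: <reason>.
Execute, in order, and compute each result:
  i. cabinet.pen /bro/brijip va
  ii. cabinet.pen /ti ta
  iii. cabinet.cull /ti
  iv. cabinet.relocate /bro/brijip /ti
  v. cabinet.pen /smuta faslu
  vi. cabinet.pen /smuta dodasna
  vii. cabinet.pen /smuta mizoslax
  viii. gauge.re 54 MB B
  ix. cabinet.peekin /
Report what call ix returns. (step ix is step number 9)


% cabinet.pen p: /bro/brijip c: va
  created
% cabinet.pen p: /ti c: ta
  created
% cabinet.cull p: /ti
  ok
% cabinet.relocate s: /bro/brijip d: /ti
  ok
% cabinet.pen p: /smuta c: faslu
  created
% cabinet.pen p: /smuta c: dodasna
  overwrote
% cabinet.pen p: /smuta c: mizoslax
  overwrote
% gauge.re v: 54 u_from: MB u_to: B
  54000000
% cabinet.peekin p: /
  [bro/, smuta, ti]

Answer: [bro/, smuta, ti]


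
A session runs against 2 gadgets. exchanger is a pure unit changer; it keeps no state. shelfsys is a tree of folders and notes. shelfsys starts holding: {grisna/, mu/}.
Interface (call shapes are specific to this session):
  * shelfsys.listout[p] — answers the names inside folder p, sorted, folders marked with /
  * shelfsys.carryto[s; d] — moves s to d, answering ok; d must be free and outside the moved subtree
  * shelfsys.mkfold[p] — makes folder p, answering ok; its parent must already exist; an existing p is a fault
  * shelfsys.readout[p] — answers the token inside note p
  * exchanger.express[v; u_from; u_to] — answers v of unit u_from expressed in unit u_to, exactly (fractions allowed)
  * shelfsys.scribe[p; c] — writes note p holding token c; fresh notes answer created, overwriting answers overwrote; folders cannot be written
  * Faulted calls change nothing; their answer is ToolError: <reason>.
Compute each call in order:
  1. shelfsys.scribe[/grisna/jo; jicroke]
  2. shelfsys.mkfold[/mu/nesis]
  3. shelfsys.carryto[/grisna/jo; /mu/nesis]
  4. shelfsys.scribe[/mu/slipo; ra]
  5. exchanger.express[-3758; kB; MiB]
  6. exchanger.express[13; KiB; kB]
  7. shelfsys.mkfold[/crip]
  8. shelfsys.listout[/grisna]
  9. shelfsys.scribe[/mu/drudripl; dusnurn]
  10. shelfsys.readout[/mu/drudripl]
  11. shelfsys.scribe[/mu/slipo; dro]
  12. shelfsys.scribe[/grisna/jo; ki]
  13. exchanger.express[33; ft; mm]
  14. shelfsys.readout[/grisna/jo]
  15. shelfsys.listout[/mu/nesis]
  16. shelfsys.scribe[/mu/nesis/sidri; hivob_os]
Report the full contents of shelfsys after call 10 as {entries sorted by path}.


;; 1. shelfsys.scribe(p→/grisna/jo, c→jicroke) ~> created
;; 2. shelfsys.mkfold(p→/mu/nesis) ~> ok
;; 3. shelfsys.carryto(s→/grisna/jo, d→/mu/nesis) ~> ToolError: exists
;; 4. shelfsys.scribe(p→/mu/slipo, c→ra) ~> created
;; 5. exchanger.express(v→-3758, u_from→kB, u_to→MiB) ~> -234875/65536
;; 6. exchanger.express(v→13, u_from→KiB, u_to→kB) ~> 1664/125
;; 7. shelfsys.mkfold(p→/crip) ~> ok
;; 8. shelfsys.listout(p→/grisna) ~> [jo]
;; 9. shelfsys.scribe(p→/mu/drudripl, c→dusnurn) ~> created
;; 10. shelfsys.readout(p→/mu/drudripl) ~> dusnurn
;; 11. shelfsys.scribe(p→/mu/slipo, c→dro) ~> overwrote
;; 12. shelfsys.scribe(p→/grisna/jo, c→ki) ~> overwrote
;; 13. exchanger.express(v→33, u_from→ft, u_to→mm) ~> 50292/5
;; 14. shelfsys.readout(p→/grisna/jo) ~> ki
;; 15. shelfsys.listout(p→/mu/nesis) ~> []
;; 16. shelfsys.scribe(p→/mu/nesis/sidri, c→hivob_os) ~> created

Answer: {crip/, grisna/, grisna/jo=jicroke, mu/, mu/drudripl=dusnurn, mu/nesis/, mu/slipo=ra}


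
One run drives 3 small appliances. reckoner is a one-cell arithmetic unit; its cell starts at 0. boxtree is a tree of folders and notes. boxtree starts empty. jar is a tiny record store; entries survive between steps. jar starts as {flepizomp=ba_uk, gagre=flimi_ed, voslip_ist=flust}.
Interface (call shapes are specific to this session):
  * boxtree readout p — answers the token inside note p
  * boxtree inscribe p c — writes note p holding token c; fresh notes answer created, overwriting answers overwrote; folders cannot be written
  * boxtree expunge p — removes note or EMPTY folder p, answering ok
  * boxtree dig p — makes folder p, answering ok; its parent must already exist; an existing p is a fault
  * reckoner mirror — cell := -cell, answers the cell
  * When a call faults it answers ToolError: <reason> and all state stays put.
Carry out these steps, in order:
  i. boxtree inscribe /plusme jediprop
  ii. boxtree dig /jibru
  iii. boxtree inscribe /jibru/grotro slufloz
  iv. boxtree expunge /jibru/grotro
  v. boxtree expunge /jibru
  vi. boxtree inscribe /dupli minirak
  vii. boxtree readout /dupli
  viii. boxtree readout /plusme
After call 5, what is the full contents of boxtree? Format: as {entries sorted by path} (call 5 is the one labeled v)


Answer: {plusme=jediprop}

Derivation:
==> boxtree inscribe(p=/plusme, c=jediprop)
<== created
==> boxtree dig(p=/jibru)
<== ok
==> boxtree inscribe(p=/jibru/grotro, c=slufloz)
<== created
==> boxtree expunge(p=/jibru/grotro)
<== ok
==> boxtree expunge(p=/jibru)
<== ok
==> boxtree inscribe(p=/dupli, c=minirak)
<== created
==> boxtree readout(p=/dupli)
<== minirak
==> boxtree readout(p=/plusme)
<== jediprop


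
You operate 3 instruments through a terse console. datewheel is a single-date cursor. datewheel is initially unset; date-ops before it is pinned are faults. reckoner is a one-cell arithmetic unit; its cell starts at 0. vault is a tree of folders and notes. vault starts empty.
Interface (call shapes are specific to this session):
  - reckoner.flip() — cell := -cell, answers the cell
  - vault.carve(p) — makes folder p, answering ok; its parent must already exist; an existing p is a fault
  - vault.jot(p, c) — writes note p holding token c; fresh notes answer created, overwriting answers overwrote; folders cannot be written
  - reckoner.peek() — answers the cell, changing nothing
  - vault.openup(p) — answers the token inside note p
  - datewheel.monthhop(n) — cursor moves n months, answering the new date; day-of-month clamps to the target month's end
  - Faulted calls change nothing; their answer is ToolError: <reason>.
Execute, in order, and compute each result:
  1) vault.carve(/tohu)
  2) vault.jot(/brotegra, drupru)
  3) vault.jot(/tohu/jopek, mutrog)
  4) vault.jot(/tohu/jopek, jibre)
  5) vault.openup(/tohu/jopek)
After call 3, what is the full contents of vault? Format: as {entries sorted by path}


Do: carve[p→/tohu]
See: ok
Do: jot[p→/brotegra; c→drupru]
See: created
Do: jot[p→/tohu/jopek; c→mutrog]
See: created
Do: jot[p→/tohu/jopek; c→jibre]
See: overwrote
Do: openup[p→/tohu/jopek]
See: jibre

Answer: {brotegra=drupru, tohu/, tohu/jopek=mutrog}


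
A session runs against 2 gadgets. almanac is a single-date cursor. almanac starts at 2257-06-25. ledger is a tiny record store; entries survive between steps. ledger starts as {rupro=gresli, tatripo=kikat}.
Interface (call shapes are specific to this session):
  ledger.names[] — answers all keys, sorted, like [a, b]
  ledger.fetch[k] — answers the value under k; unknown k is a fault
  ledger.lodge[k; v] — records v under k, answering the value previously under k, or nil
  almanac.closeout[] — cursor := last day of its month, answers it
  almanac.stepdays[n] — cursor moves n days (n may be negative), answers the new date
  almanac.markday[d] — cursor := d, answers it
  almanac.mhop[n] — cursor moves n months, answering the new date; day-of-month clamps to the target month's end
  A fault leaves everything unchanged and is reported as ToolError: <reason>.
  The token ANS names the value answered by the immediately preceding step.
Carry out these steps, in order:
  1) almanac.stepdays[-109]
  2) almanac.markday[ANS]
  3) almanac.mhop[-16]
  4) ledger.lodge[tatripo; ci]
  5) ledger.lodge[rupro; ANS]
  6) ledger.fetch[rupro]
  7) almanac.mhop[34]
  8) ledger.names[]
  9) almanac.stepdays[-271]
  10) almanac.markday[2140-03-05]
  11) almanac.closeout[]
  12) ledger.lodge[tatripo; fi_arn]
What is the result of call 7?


Answer: 2258-09-08

Derivation:
CALL stepdays[n=-109]
RET  2257-03-08
CALL markday[d=ANS]
RET  2257-03-08
CALL mhop[n=-16]
RET  2255-11-08
CALL lodge[k=tatripo; v=ci]
RET  kikat
CALL lodge[k=rupro; v=ANS]
RET  gresli
CALL fetch[k=rupro]
RET  kikat
CALL mhop[n=34]
RET  2258-09-08
CALL names[]
RET  [rupro, tatripo]
CALL stepdays[n=-271]
RET  2257-12-11
CALL markday[d=2140-03-05]
RET  2140-03-05
CALL closeout[]
RET  2140-03-31
CALL lodge[k=tatripo; v=fi_arn]
RET  ci


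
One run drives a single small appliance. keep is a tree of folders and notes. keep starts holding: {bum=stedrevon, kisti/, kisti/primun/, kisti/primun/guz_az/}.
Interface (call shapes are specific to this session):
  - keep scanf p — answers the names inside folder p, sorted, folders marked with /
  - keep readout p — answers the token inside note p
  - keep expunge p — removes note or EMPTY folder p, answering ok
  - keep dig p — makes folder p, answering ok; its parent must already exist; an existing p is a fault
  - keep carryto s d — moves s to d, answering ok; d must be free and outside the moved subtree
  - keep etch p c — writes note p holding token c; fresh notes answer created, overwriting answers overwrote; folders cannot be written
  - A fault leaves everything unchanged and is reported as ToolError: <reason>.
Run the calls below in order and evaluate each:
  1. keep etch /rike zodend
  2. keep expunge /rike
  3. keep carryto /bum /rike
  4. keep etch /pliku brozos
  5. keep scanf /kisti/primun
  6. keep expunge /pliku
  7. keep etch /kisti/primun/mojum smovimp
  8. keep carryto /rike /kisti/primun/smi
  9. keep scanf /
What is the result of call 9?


Answer: [kisti/]

Derivation:
>>> keep etch /rike zodend
  created
>>> keep expunge /rike
  ok
>>> keep carryto /bum /rike
  ok
>>> keep etch /pliku brozos
  created
>>> keep scanf /kisti/primun
  [guz_az/]
>>> keep expunge /pliku
  ok
>>> keep etch /kisti/primun/mojum smovimp
  created
>>> keep carryto /rike /kisti/primun/smi
  ok
>>> keep scanf /
  [kisti/]


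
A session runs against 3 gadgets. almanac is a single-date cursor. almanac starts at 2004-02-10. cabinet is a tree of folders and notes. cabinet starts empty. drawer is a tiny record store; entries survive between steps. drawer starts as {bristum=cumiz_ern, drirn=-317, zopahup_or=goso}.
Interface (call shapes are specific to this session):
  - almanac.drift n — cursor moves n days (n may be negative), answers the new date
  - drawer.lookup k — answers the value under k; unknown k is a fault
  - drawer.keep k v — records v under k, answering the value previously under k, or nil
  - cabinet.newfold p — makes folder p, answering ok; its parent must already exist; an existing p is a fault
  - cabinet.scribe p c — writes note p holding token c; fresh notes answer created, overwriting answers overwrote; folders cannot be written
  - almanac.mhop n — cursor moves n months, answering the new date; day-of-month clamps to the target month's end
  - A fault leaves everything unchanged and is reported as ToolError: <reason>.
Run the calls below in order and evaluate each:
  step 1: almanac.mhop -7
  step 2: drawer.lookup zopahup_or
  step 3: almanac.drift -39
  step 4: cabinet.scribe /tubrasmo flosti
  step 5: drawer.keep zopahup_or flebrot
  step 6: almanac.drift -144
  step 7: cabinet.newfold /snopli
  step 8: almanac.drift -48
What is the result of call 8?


→ mhop(n=-7)
← 2003-07-10
→ lookup(k=zopahup_or)
← goso
→ drift(n=-39)
← 2003-06-01
→ scribe(p=/tubrasmo, c=flosti)
← created
→ keep(k=zopahup_or, v=flebrot)
← goso
→ drift(n=-144)
← 2003-01-08
→ newfold(p=/snopli)
← ok
→ drift(n=-48)
← 2002-11-21

Answer: 2002-11-21


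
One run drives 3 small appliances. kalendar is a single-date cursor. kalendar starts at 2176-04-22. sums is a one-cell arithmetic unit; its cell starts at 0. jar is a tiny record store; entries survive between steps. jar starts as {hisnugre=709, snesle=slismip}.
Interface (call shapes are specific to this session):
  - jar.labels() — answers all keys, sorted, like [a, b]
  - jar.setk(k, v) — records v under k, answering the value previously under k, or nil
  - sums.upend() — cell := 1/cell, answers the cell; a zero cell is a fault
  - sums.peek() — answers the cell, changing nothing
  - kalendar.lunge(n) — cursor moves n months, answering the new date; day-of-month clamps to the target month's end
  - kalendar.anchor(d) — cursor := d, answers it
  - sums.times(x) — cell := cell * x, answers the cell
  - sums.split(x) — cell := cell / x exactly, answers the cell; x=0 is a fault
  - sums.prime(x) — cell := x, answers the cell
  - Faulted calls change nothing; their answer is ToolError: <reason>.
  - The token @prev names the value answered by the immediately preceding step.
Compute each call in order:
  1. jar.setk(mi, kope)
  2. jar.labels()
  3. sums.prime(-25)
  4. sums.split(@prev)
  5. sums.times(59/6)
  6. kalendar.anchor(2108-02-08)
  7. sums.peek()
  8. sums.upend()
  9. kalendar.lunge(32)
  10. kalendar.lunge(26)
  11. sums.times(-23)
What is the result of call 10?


Answer: 2112-12-08

Derivation:
$ setk k=mi v=kope
[out] nil
$ labels
[out] [hisnugre, mi, snesle]
$ prime x=-25
[out] -25
$ split x=@prev
[out] 1
$ times x=59/6
[out] 59/6
$ anchor d=2108-02-08
[out] 2108-02-08
$ peek
[out] 59/6
$ upend
[out] 6/59
$ lunge n=32
[out] 2110-10-08
$ lunge n=26
[out] 2112-12-08
$ times x=-23
[out] -138/59


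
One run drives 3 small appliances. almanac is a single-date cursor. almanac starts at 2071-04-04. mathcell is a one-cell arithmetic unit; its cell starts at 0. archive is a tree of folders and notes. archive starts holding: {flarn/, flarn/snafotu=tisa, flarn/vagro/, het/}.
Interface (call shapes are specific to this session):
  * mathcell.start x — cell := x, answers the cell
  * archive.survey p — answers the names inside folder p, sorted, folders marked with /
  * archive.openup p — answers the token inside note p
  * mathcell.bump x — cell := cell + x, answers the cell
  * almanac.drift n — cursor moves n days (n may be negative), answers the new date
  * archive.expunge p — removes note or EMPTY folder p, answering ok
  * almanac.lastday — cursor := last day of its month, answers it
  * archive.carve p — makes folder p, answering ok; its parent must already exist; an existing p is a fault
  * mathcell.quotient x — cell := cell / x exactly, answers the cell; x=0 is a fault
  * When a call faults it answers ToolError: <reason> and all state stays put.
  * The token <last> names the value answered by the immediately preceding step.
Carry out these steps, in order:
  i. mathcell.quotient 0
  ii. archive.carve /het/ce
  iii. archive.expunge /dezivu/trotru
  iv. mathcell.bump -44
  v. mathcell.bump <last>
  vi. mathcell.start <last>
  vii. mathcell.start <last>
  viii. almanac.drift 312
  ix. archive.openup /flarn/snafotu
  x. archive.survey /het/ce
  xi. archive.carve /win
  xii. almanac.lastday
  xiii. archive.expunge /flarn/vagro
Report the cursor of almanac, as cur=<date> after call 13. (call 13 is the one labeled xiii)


Invoking mathcell.quotient(x=0), → ToolError: division by zero.
Then archive.carve(p=/het/ce), → ok.
I try archive.expunge(p=/dezivu/trotru), and get ToolError: not found.
I try mathcell.bump(x=-44), yielding -44.
Using mathcell.bump(x=<last>), and observe -88.
Now I run mathcell.start(x=<last>), and get -88.
Next I call mathcell.start(x=<last>): -88.
I try almanac.drift(n=312), and get 2072-02-10.
I use archive.openup(p=/flarn/snafotu), which returns tisa.
I use archive.survey(p=/het/ce), → [].
Invoking archive.carve(p=/win), and get ok.
Invoking almanac.lastday(), and observe 2072-02-29.
Next I call archive.expunge(p=/flarn/vagro), giving ok.

Answer: cur=2072-02-29


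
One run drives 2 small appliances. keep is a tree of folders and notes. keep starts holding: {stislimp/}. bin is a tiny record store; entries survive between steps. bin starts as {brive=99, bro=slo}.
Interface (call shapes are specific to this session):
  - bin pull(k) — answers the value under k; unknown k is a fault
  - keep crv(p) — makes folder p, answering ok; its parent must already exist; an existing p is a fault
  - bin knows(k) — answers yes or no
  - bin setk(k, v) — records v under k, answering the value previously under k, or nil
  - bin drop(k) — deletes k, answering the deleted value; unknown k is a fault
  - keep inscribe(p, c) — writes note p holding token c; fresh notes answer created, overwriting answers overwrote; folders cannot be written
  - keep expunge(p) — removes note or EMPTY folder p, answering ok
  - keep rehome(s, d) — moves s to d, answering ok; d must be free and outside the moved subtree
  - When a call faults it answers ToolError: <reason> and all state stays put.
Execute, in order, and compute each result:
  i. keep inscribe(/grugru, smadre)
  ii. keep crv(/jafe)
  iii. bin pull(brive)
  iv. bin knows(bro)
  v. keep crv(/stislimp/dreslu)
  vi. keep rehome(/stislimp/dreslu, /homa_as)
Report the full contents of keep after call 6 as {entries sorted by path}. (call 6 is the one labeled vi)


Step: keep inscribe[p: /grugru; c: smadre]
Result: created
Step: keep crv[p: /jafe]
Result: ok
Step: bin pull[k: brive]
Result: 99
Step: bin knows[k: bro]
Result: yes
Step: keep crv[p: /stislimp/dreslu]
Result: ok
Step: keep rehome[s: /stislimp/dreslu; d: /homa_as]
Result: ok

Answer: {grugru=smadre, homa_as/, jafe/, stislimp/}


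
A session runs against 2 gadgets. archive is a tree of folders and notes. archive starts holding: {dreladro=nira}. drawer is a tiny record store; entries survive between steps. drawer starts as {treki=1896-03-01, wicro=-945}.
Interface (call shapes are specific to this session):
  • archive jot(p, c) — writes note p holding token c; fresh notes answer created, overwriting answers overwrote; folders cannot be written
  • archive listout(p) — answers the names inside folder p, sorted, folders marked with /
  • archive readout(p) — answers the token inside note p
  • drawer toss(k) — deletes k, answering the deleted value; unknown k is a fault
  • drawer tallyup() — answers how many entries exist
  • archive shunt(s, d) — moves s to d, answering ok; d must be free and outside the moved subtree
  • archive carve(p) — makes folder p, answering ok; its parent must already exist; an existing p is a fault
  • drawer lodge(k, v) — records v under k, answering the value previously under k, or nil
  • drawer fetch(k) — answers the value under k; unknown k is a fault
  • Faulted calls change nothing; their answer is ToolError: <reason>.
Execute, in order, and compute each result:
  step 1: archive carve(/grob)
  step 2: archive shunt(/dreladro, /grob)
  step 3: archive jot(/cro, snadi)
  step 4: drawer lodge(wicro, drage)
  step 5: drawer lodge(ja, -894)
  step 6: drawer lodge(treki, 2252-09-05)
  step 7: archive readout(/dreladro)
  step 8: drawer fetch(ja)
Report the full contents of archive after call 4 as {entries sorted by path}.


Answer: {cro=snadi, dreladro=nira, grob/}

Derivation:
Now I run archive carve(p→/grob): ok.
Now I run archive shunt(s→/dreladro, d→/grob), and get ToolError: exists.
Calling archive jot(p→/cro, c→snadi), → created.
I run drawer lodge(k→wicro, v→drage), giving -945.
Using drawer lodge(k→ja, v→-894), which returns nil.
I invoke drawer lodge(k→treki, v→2252-09-05), giving 1896-03-01.
Next I call archive readout(p→/dreladro), which returns nira.
I try drawer fetch(k→ja), and see -894.


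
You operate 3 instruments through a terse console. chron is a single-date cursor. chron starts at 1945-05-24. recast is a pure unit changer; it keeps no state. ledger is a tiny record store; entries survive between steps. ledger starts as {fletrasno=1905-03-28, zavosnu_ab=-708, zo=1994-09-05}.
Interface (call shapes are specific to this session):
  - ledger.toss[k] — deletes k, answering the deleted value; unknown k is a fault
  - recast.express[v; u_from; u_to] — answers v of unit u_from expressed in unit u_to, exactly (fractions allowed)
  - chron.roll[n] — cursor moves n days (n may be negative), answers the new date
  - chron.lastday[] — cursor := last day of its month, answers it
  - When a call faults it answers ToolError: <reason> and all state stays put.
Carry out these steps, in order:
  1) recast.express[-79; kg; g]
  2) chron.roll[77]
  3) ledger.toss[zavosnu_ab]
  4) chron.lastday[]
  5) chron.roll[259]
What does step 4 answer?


;; 1. recast.express(v: -79, u_from: kg, u_to: g) == -79000
;; 2. chron.roll(n: 77) == 1945-08-09
;; 3. ledger.toss(k: zavosnu_ab) == -708
;; 4. chron.lastday() == 1945-08-31
;; 5. chron.roll(n: 259) == 1946-05-17

Answer: 1945-08-31


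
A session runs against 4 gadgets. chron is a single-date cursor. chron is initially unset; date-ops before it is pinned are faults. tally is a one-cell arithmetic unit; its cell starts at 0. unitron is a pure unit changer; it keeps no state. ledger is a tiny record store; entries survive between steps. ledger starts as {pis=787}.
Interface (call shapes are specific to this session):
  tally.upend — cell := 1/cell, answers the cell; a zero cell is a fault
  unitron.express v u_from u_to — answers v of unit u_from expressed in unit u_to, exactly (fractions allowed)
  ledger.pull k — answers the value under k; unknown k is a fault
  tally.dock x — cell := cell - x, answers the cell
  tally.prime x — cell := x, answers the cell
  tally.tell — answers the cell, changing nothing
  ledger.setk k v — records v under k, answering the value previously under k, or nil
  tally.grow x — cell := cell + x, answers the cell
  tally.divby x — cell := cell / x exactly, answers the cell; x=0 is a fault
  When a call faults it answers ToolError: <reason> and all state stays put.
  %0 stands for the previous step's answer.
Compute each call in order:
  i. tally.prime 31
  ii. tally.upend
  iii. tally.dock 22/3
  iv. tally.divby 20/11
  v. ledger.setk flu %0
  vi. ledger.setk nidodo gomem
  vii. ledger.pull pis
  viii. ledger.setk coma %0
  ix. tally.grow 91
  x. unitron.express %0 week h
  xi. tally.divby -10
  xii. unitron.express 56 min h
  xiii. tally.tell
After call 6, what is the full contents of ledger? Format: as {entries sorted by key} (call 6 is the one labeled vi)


~$ tally.prime x='31'
= 31
~$ tally.upend
= 1/31
~$ tally.dock x='22/3'
= -679/93
~$ tally.divby x='20/11'
= -7469/1860
~$ ledger.setk k='flu' v='%0'
= nil
~$ ledger.setk k='nidodo' v='gomem'
= nil
~$ ledger.pull k='pis'
= 787
~$ ledger.setk k='coma' v='%0'
= nil
~$ tally.grow x='91'
= 161791/1860
~$ unitron.express v='%0' u_from='week' u_to='h'
= 2265074/155
~$ tally.divby x='-10'
= -161791/18600
~$ unitron.express v='56' u_from='min' u_to='h'
= 14/15
~$ tally.tell
= -161791/18600

Answer: {flu=-7469/1860, nidodo=gomem, pis=787}


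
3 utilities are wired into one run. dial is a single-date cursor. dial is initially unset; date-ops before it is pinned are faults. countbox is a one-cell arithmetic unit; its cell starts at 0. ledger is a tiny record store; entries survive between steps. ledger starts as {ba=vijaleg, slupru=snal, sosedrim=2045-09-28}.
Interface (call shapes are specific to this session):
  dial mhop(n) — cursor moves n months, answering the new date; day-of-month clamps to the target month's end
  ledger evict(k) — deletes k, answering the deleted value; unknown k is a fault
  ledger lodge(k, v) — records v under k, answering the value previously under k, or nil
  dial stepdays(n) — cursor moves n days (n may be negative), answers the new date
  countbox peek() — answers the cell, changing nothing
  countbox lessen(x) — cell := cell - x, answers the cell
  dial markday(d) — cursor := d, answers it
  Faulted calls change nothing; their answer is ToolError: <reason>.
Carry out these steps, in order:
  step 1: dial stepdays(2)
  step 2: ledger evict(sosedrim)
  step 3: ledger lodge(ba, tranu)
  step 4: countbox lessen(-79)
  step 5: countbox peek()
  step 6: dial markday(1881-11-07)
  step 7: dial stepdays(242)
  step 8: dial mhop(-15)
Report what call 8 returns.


Answer: 1881-04-07

Derivation:
Using dial stepdays passing 2, yielding ToolError: no date set.
I run ledger evict passing sosedrim, yielding 2045-09-28.
Using ledger lodge passing ba, tranu, giving vijaleg.
Now I run countbox lessen passing -79, giving 79.
Now I run countbox peek(), → 79.
I try dial markday passing 1881-11-07, yielding 1881-11-07.
I try dial stepdays passing 242, which returns 1882-07-07.
I invoke dial mhop passing -15, and observe 1881-04-07.
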